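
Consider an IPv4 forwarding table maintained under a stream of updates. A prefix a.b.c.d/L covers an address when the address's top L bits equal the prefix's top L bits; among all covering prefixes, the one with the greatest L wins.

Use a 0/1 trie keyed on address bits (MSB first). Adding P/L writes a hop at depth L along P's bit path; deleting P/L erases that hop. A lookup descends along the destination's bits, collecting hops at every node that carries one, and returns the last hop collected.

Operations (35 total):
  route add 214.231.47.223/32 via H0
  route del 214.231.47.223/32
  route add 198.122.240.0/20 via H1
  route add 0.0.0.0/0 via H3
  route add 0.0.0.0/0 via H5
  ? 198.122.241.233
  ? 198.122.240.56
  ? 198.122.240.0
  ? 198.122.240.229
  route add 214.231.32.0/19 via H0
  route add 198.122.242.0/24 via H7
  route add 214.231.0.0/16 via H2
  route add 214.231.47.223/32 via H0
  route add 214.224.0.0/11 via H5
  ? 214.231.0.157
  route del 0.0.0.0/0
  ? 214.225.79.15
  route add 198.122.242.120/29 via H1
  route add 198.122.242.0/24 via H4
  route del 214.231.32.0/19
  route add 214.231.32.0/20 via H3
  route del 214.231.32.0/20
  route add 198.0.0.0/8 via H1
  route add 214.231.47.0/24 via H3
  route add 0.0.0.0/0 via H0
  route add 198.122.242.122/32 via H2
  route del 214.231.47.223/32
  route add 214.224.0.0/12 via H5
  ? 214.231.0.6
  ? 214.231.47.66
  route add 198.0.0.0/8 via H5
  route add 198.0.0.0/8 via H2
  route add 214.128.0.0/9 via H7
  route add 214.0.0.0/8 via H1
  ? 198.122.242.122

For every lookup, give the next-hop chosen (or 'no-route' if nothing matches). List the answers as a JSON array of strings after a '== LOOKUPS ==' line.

Trace:
  add 214.231.47.223/32 -> H0 at depth 32
  - 214.231.47.223/32 clear@32
  add 198.122.240.0/20 -> H1 at depth 20
  add 0.0.0.0/0 -> H3 at depth 0
  add 0.0.0.0/0 -> H5 at depth 0
  ? 198.122.241.233  path d0:H5→d1:-→d2:-→d3:-→d4:-→d5:-→d6:-→d7:-→d8:-→d9:-→d10:-→d11:-→d12:-→d13:-→d14:-→d15:-→d16:-→d17:-→d18:-→d19:-→d20:H1  best=H1
  ? 198.122.240.56  path d0:H5→d1:-→d2:-→d3:-→d4:-→d5:-→d6:-→d7:-→d8:-→d9:-→d10:-→d11:-→d12:-→d13:-→d14:-→d15:-→d16:-→d17:-→d18:-→d19:-→d20:H1  best=H1
  ? 198.122.240.0  path d0:H5→d1:-→d2:-→d3:-→d4:-→d5:-→d6:-→d7:-→d8:-→d9:-→d10:-→d11:-→d12:-→d13:-→d14:-→d15:-→d16:-→d17:-→d18:-→d19:-→d20:H1  best=H1
  ? 198.122.240.229  path d0:H5→d1:-→d2:-→d3:-→d4:-→d5:-→d6:-→d7:-→d8:-→d9:-→d10:-→d11:-→d12:-→d13:-→d14:-→d15:-→d16:-→d17:-→d18:-→d19:-→d20:H1  best=H1
  add 214.231.32.0/19 -> H0 at depth 19
  add 198.122.242.0/24 -> H7 at depth 24
  add 214.231.0.0/16 -> H2 at depth 16
  add 214.231.47.223/32 -> H0 at depth 32
  add 214.224.0.0/11 -> H5 at depth 11
  ? 214.231.0.157  path d0:H5→d1:-→d2:-→d3:-→d4:-→d5:-→d6:-→d7:-→d8:-→d9:-→d10:-→d11:H5→d12:-→d13:-→d14:-→d15:-→d16:H2→d17:-→d18:-  best=H2
  - 0.0.0.0/0 clear@0
  ? 214.225.79.15  path d0:-→d1:-→d2:-→d3:-→d4:-→d5:-→d6:-→d7:-→d8:-→d9:-→d10:-→d11:H5→d12:-→d13:-  best=H5
  add 198.122.242.120/29 -> H1 at depth 29
  add 198.122.242.0/24 -> H4 at depth 24
  - 214.231.32.0/19 clear@19
  add 214.231.32.0/20 -> H3 at depth 20
  - 214.231.32.0/20 clear@20
  add 198.0.0.0/8 -> H1 at depth 8
  add 214.231.47.0/24 -> H3 at depth 24
  add 0.0.0.0/0 -> H0 at depth 0
  add 198.122.242.122/32 -> H2 at depth 32
  - 214.231.47.223/32 clear@32
  add 214.224.0.0/12 -> H5 at depth 12
  ? 214.231.0.6  path d0:H0→d1:-→d2:-→d3:-→d4:-→d5:-→d6:-→d7:-→d8:-→d9:-→d10:-→d11:H5→d12:H5→d13:-→d14:-→d15:-→d16:H2→d17:-→d18:-  best=H2
  ? 214.231.47.66  path d0:H0→d1:-→d2:-→d3:-→d4:-→d5:-→d6:-→d7:-→d8:-→d9:-→d10:-→d11:H5→d12:H5→d13:-→d14:-→d15:-→d16:H2→d17:-→d18:-→d19:-→d20:-→d21:-→d22:-→d23:-→d24:H3  best=H3
  add 198.0.0.0/8 -> H5 at depth 8
  add 198.0.0.0/8 -> H2 at depth 8
  add 214.128.0.0/9 -> H7 at depth 9
  add 214.0.0.0/8 -> H1 at depth 8
  ? 198.122.242.122  path d0:H0→d1:-→d2:-→d3:-→d4:-→d5:-→d6:-→d7:-→d8:H2→d9:-→d10:-→d11:-→d12:-→d13:-→d14:-→d15:-→d16:-→d17:-→d18:-→d19:-→d20:H1→d21:-→d22:-→d23:-→d24:H4→d25:-→d26:-→d27:-→d28:-→d29:H1→d30:-→d31:-→d32:H2  best=H2

== LOOKUPS ==
["H1","H1","H1","H1","H2","H5","H2","H3","H2"]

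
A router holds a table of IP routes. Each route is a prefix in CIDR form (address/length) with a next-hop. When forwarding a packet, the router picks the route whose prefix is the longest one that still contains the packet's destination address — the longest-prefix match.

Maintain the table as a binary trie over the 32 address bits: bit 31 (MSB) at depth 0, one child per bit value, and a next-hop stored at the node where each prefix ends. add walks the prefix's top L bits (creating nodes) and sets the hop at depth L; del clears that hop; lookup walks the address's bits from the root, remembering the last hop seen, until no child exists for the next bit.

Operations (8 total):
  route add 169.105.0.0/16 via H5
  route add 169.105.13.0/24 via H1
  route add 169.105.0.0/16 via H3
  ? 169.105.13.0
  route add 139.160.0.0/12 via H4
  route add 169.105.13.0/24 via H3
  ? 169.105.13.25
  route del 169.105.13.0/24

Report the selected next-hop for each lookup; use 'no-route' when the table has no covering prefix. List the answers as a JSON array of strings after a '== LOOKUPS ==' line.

Apply in order:
  add 169.105.0.0/16 -> H5 at depth 16
  add 169.105.13.0/24 -> H1 at depth 24
  add 169.105.0.0/16 -> H3 at depth 16
  ? 169.105.13.0  path d0:-→d1:-→d2:-→d3:-→d4:-→d5:-→d6:-→d7:-→d8:-→d9:-→d10:-→d11:-→d12:-→d13:-→d14:-→d15:-→d16:H3→d17:-→d18:-→d19:-→d20:-→d21:-→d22:-→d23:-→d24:H1  best=H1
  add 139.160.0.0/12 -> H4 at depth 12
  add 169.105.13.0/24 -> H3 at depth 24
  ? 169.105.13.25  path d0:-→d1:-→d2:-→d3:-→d4:-→d5:-→d6:-→d7:-→d8:-→d9:-→d10:-→d11:-→d12:-→d13:-→d14:-→d15:-→d16:H3→d17:-→d18:-→d19:-→d20:-→d21:-→d22:-→d23:-→d24:H3  best=H3
  - 169.105.13.0/24 clear@24

== LOOKUPS ==
["H1","H3"]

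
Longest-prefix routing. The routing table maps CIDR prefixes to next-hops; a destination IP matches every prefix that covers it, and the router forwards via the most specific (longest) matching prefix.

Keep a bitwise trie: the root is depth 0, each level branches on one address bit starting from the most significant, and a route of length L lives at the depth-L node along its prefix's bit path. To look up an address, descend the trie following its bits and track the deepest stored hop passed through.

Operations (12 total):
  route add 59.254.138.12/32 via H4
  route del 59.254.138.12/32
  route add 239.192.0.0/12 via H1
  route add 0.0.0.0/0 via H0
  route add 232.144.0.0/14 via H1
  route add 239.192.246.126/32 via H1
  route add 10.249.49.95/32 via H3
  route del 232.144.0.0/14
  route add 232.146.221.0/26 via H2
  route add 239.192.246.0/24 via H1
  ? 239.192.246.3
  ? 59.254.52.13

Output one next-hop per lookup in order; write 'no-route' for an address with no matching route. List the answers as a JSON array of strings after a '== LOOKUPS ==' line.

Trace:
  add 59.254.138.12/32 -> H4 at depth 32
  - 59.254.138.12/32 clear@32
  add 239.192.0.0/12 -> H1 at depth 12
  add 0.0.0.0/0 -> H0 at depth 0
  add 232.144.0.0/14 -> H1 at depth 14
  add 239.192.246.126/32 -> H1 at depth 32
  add 10.249.49.95/32 -> H3 at depth 32
  - 232.144.0.0/14 clear@14
  add 232.146.221.0/26 -> H2 at depth 26
  add 239.192.246.0/24 -> H1 at depth 24
  ? 239.192.246.3  path d0:H0→d1:-→d2:-→d3:-→d4:-→d5:-→d6:-→d7:-→d8:-→d9:-→d10:-→d11:-→d12:H1→d13:-→d14:-→d15:-→d16:-→d17:-→d18:-→d19:-→d20:-→d21:-→d22:-→d23:-→d24:H1→d25:-  best=H1
  ? 59.254.52.13  path d0:H0→d1:-→d2:-→d3:-→d4:-→d5:-→d6:-→d7:-→d8:-→d9:-→d10:-→d11:-→d12:-→d13:-→d14:-→d15:-→d16:-  best=H0

== LOOKUPS ==
["H1","H0"]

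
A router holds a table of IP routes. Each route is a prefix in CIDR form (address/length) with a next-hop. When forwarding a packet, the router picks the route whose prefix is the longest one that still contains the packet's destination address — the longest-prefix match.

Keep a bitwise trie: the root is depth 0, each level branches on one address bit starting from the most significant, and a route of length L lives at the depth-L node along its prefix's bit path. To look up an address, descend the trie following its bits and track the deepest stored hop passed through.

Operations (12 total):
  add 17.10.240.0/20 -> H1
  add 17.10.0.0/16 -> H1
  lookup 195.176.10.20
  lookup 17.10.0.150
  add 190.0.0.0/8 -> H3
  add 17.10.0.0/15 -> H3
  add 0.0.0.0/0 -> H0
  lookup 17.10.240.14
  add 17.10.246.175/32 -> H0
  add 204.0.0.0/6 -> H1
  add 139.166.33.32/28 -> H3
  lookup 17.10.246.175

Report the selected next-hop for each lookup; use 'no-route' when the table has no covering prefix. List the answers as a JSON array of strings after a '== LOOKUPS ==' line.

Apply in order:
  + 17.10.240.0/20 (H1) depth=20
  + 17.10.0.0/16 (H1) depth=16
  lookup 195.176.10.20: bits ε walk d0:- -> no-route
  lookup 17.10.0.150: bits 0001000100001010 walk d0:-→d1:-→d2:-→d3:-→d4:-→d5:-→d6:-→d7:-→d8:-→d9:-→d10:-→d11:-→d12:-→d13:-→d14:-→d15:-→d16:H1 -> H1
  + 190.0.0.0/8 (H3) depth=8
  + 17.10.0.0/15 (H3) depth=15
  + 0.0.0.0/0 (H0) depth=0
  lookup 17.10.240.14: bits 00010001000010101111 walk d0:H0→d1:-→d2:-→d3:-→d4:-→d5:-→d6:-→d7:-→d8:-→d9:-→d10:-→d11:-→d12:-→d13:-→d14:-→d15:H3→d16:H1→d17:-→d18:-→d19:-→d20:H1 -> H1
  + 17.10.246.175/32 (H0) depth=32
  + 204.0.0.0/6 (H1) depth=6
  + 139.166.33.32/28 (H3) depth=28
  lookup 17.10.246.175: bits 00010001000010101111011010101111 walk d0:H0→d1:-→d2:-→d3:-→d4:-→d5:-→d6:-→d7:-→d8:-→d9:-→d10:-→d11:-→d12:-→d13:-→d14:-→d15:H3→d16:H1→d17:-→d18:-→d19:-→d20:H1→d21:-→d22:-→d23:-→d24:-→d25:-→d26:-→d27:-→d28:-→d29:-→d30:-→d31:-→d32:H0 -> H0

== LOOKUPS ==
["no-route","H1","H1","H0"]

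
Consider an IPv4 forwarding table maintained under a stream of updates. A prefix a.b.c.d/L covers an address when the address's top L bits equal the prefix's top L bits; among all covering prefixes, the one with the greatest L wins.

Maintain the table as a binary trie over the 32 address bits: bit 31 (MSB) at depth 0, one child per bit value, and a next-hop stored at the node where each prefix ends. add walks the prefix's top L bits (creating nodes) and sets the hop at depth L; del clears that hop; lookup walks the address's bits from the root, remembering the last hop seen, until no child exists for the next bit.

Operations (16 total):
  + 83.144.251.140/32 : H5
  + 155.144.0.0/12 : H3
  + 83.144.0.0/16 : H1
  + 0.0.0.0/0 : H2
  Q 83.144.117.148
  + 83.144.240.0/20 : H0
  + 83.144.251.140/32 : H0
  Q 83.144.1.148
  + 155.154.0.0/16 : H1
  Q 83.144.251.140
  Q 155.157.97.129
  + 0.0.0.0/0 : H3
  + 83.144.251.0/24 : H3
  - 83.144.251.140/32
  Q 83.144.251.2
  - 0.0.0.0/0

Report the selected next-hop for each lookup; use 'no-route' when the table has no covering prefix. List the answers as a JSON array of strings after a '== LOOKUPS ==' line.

Apply in order:
  + 83.144.251.140/32 (H5) depth=32
  + 155.144.0.0/12 (H3) depth=12
  + 83.144.0.0/16 (H1) depth=16
  + 0.0.0.0/0 (H2) depth=0
  lookup 83.144.117.148: bits 0101001110010000 walk d0:H2→d1:-→d2:-→d3:-→d4:-→d5:-→d6:-→d7:-→d8:-→d9:-→d10:-→d11:-→d12:-→d13:-→d14:-→d15:-→d16:H1 -> H1
  + 83.144.240.0/20 (H0) depth=20
  + 83.144.251.140/32 (H0) depth=32
  lookup 83.144.1.148: bits 0101001110010000 walk d0:H2→d1:-→d2:-→d3:-→d4:-→d5:-→d6:-→d7:-→d8:-→d9:-→d10:-→d11:-→d12:-→d13:-→d14:-→d15:-→d16:H1 -> H1
  + 155.154.0.0/16 (H1) depth=16
  lookup 83.144.251.140: bits 01010011100100001111101110001100 walk d0:H2→d1:-→d2:-→d3:-→d4:-→d5:-→d6:-→d7:-→d8:-→d9:-→d10:-→d11:-→d12:-→d13:-→d14:-→d15:-→d16:H1→d17:-→d18:-→d19:-→d20:H0→d21:-→d22:-→d23:-→d24:-→d25:-→d26:-→d27:-→d28:-→d29:-→d30:-→d31:-→d32:H0 -> H0
  lookup 155.157.97.129: bits 1001101110011 walk d0:H2→d1:-→d2:-→d3:-→d4:-→d5:-→d6:-→d7:-→d8:-→d9:-→d10:-→d11:-→d12:H3→d13:- -> H3
  + 0.0.0.0/0 (H3) depth=0
  + 83.144.251.0/24 (H3) depth=24
  del 83.144.251.140/32 (clear depth 32)
  lookup 83.144.251.2: bits 010100111001000011111011 walk d0:H3→d1:-→d2:-→d3:-→d4:-→d5:-→d6:-→d7:-→d8:-→d9:-→d10:-→d11:-→d12:-→d13:-→d14:-→d15:-→d16:H1→d17:-→d18:-→d19:-→d20:H0→d21:-→d22:-→d23:-→d24:H3 -> H3
  del 0.0.0.0/0 (clear depth 0)

== LOOKUPS ==
["H1","H1","H0","H3","H3"]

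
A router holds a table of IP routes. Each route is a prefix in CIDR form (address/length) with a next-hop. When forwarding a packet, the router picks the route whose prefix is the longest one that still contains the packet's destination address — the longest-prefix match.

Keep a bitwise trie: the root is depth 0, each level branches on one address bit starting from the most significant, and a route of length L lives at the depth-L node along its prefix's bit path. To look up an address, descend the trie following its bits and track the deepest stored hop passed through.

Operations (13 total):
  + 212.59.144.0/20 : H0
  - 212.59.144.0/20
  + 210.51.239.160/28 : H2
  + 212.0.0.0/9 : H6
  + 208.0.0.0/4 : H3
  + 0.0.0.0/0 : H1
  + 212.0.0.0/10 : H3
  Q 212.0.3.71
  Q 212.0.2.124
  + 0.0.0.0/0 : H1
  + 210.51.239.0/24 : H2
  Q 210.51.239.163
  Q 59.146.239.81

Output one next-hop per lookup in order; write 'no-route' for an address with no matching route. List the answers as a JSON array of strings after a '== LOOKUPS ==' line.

Process each operation:
  add 212.59.144.0/20 -> H0 at depth 20
  del 212.59.144.0/20 (clear depth 20)
  add 210.51.239.160/28 -> H2 at depth 28
  add 212.0.0.0/9 -> H6 at depth 9
  add 208.0.0.0/4 -> H3 at depth 4
  add 0.0.0.0/0 -> H1 at depth 0
  add 212.0.0.0/10 -> H3 at depth 10
  ? 212.0.3.71  path d0:H1→d1:-→d2:-→d3:-→d4:H3→d5:-→d6:-→d7:-→d8:-→d9:H6→d10:H3  best=H3
  ? 212.0.2.124  path d0:H1→d1:-→d2:-→d3:-→d4:H3→d5:-→d6:-→d7:-→d8:-→d9:H6→d10:H3  best=H3
  add 0.0.0.0/0 -> H1 at depth 0
  add 210.51.239.0/24 -> H2 at depth 24
  ? 210.51.239.163  path d0:H1→d1:-→d2:-→d3:-→d4:H3→d5:-→d6:-→d7:-→d8:-→d9:-→d10:-→d11:-→d12:-→d13:-→d14:-→d15:-→d16:-→d17:-→d18:-→d19:-→d20:-→d21:-→d22:-→d23:-→d24:H2→d25:-→d26:-→d27:-→d28:H2  best=H2
  ? 59.146.239.81  path d0:H1  best=H1

== LOOKUPS ==
["H3","H3","H2","H1"]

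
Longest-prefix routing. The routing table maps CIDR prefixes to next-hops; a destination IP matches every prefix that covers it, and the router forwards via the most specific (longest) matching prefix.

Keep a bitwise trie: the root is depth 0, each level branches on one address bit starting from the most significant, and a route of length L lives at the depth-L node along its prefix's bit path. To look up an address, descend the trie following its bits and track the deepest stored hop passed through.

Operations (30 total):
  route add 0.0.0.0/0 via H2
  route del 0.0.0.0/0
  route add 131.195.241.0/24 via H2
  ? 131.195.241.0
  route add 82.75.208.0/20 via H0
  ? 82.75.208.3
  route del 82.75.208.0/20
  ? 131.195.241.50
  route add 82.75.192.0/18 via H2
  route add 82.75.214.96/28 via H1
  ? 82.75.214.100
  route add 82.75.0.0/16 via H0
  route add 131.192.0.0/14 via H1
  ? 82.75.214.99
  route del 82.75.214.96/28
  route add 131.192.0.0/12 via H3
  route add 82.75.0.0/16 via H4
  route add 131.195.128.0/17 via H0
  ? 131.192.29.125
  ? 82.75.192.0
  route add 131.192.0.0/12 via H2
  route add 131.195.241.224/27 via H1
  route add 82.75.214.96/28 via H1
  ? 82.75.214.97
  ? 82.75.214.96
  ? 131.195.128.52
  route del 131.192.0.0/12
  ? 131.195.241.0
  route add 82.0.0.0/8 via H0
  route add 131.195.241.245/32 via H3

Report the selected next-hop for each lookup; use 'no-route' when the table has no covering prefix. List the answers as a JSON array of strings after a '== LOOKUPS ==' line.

Process each operation:
  add 0.0.0.0/0 -> H2 at depth 0
  - 0.0.0.0/0 clear@0
  add 131.195.241.0/24 -> H2 at depth 24
  ? 131.195.241.0  path d0:-→d1:-→d2:-→d3:-→d4:-→d5:-→d6:-→d7:-→d8:-→d9:-→d10:-→d11:-→d12:-→d13:-→d14:-→d15:-→d16:-→d17:-→d18:-→d19:-→d20:-→d21:-→d22:-→d23:-→d24:H2  best=H2
  add 82.75.208.0/20 -> H0 at depth 20
  ? 82.75.208.3  path d0:-→d1:-→d2:-→d3:-→d4:-→d5:-→d6:-→d7:-→d8:-→d9:-→d10:-→d11:-→d12:-→d13:-→d14:-→d15:-→d16:-→d17:-→d18:-→d19:-→d20:H0  best=H0
  - 82.75.208.0/20 clear@20
  ? 131.195.241.50  path d0:-→d1:-→d2:-→d3:-→d4:-→d5:-→d6:-→d7:-→d8:-→d9:-→d10:-→d11:-→d12:-→d13:-→d14:-→d15:-→d16:-→d17:-→d18:-→d19:-→d20:-→d21:-→d22:-→d23:-→d24:H2  best=H2
  add 82.75.192.0/18 -> H2 at depth 18
  add 82.75.214.96/28 -> H1 at depth 28
  ? 82.75.214.100  path d0:-→d1:-→d2:-→d3:-→d4:-→d5:-→d6:-→d7:-→d8:-→d9:-→d10:-→d11:-→d12:-→d13:-→d14:-→d15:-→d16:-→d17:-→d18:H2→d19:-→d20:-→d21:-→d22:-→d23:-→d24:-→d25:-→d26:-→d27:-→d28:H1  best=H1
  add 82.75.0.0/16 -> H0 at depth 16
  add 131.192.0.0/14 -> H1 at depth 14
  ? 82.75.214.99  path d0:-→d1:-→d2:-→d3:-→d4:-→d5:-→d6:-→d7:-→d8:-→d9:-→d10:-→d11:-→d12:-→d13:-→d14:-→d15:-→d16:H0→d17:-→d18:H2→d19:-→d20:-→d21:-→d22:-→d23:-→d24:-→d25:-→d26:-→d27:-→d28:H1  best=H1
  - 82.75.214.96/28 clear@28
  add 131.192.0.0/12 -> H3 at depth 12
  add 82.75.0.0/16 -> H4 at depth 16
  add 131.195.128.0/17 -> H0 at depth 17
  ? 131.192.29.125  path d0:-→d1:-→d2:-→d3:-→d4:-→d5:-→d6:-→d7:-→d8:-→d9:-→d10:-→d11:-→d12:H3→d13:-→d14:H1  best=H1
  ? 82.75.192.0  path d0:-→d1:-→d2:-→d3:-→d4:-→d5:-→d6:-→d7:-→d8:-→d9:-→d10:-→d11:-→d12:-→d13:-→d14:-→d15:-→d16:H4→d17:-→d18:H2→d19:-  best=H2
  add 131.192.0.0/12 -> H2 at depth 12
  add 131.195.241.224/27 -> H1 at depth 27
  add 82.75.214.96/28 -> H1 at depth 28
  ? 82.75.214.97  path d0:-→d1:-→d2:-→d3:-→d4:-→d5:-→d6:-→d7:-→d8:-→d9:-→d10:-→d11:-→d12:-→d13:-→d14:-→d15:-→d16:H4→d17:-→d18:H2→d19:-→d20:-→d21:-→d22:-→d23:-→d24:-→d25:-→d26:-→d27:-→d28:H1  best=H1
  ? 82.75.214.96  path d0:-→d1:-→d2:-→d3:-→d4:-→d5:-→d6:-→d7:-→d8:-→d9:-→d10:-→d11:-→d12:-→d13:-→d14:-→d15:-→d16:H4→d17:-→d18:H2→d19:-→d20:-→d21:-→d22:-→d23:-→d24:-→d25:-→d26:-→d27:-→d28:H1  best=H1
  ? 131.195.128.52  path d0:-→d1:-→d2:-→d3:-→d4:-→d5:-→d6:-→d7:-→d8:-→d9:-→d10:-→d11:-→d12:H2→d13:-→d14:H1→d15:-→d16:-→d17:H0  best=H0
  - 131.192.0.0/12 clear@12
  ? 131.195.241.0  path d0:-→d1:-→d2:-→d3:-→d4:-→d5:-→d6:-→d7:-→d8:-→d9:-→d10:-→d11:-→d12:-→d13:-→d14:H1→d15:-→d16:-→d17:H0→d18:-→d19:-→d20:-→d21:-→d22:-→d23:-→d24:H2  best=H2
  add 82.0.0.0/8 -> H0 at depth 8
  add 131.195.241.245/32 -> H3 at depth 32

== LOOKUPS ==
["H2","H0","H2","H1","H1","H1","H2","H1","H1","H0","H2"]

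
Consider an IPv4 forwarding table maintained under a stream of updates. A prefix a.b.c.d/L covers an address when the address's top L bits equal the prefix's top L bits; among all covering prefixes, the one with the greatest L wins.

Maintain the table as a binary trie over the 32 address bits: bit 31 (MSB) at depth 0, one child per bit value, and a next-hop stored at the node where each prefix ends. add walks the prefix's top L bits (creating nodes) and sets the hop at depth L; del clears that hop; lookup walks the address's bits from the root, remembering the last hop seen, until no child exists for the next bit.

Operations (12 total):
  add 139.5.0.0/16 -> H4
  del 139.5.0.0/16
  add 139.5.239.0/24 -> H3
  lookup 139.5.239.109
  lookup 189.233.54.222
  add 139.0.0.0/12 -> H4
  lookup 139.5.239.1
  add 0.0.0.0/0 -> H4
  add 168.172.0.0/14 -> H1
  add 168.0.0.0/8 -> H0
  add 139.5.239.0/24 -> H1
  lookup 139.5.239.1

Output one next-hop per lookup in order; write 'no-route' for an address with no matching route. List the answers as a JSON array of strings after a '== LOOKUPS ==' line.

Trace:
  add 139.5.0.0/16 -> H4 at depth 16
  - 139.5.0.0/16 clear@16
  add 139.5.239.0/24 -> H3 at depth 24
  Q 139.5.239.109: descend 100010110000010111101111 ; hops seen [H3] ; pick H3
  Q 189.233.54.222: descend 10 ; hops seen [∅] ; pick no-route
  add 139.0.0.0/12 -> H4 at depth 12
  Q 139.5.239.1: descend 100010110000010111101111 ; hops seen [H4,H3] ; pick H3
  add 0.0.0.0/0 -> H4 at depth 0
  add 168.172.0.0/14 -> H1 at depth 14
  add 168.0.0.0/8 -> H0 at depth 8
  add 139.5.239.0/24 -> H1 at depth 24
  Q 139.5.239.1: descend 100010110000010111101111 ; hops seen [H4,H4,H1] ; pick H1

== LOOKUPS ==
["H3","no-route","H3","H1"]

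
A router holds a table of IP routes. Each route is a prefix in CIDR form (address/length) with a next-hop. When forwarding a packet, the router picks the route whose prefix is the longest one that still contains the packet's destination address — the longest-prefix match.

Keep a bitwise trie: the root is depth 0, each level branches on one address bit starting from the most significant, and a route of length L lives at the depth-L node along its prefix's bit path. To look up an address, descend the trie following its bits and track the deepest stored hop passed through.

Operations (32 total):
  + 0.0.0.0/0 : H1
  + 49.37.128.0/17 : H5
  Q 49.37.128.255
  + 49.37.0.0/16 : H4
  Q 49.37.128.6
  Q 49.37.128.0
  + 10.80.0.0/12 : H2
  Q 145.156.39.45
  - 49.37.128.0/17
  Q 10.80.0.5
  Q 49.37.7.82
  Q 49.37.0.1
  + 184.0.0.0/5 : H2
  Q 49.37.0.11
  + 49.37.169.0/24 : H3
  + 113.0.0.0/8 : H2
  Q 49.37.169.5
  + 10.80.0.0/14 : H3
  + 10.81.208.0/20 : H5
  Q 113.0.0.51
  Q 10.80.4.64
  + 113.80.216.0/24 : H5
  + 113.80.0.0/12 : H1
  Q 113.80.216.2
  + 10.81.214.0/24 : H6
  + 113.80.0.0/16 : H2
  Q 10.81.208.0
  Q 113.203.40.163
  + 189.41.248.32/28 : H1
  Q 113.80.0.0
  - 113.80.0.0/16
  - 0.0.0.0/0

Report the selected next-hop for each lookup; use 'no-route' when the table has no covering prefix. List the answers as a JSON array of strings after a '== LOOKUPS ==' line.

Apply in order:
  + 0.0.0.0/0 (H1) depth=0
  + 49.37.128.0/17 (H5) depth=17
  Q 49.37.128.255: descend 00110001001001011 ; hops seen [H1,H5] ; pick H5
  + 49.37.0.0/16 (H4) depth=16
  Q 49.37.128.6: descend 00110001001001011 ; hops seen [H1,H4,H5] ; pick H5
  Q 49.37.128.0: descend 00110001001001011 ; hops seen [H1,H4,H5] ; pick H5
  + 10.80.0.0/12 (H2) depth=12
  Q 145.156.39.45: descend ε ; hops seen [H1] ; pick H1
  del 49.37.128.0/17 (clear depth 17)
  Q 10.80.0.5: descend 000010100101 ; hops seen [H1,H2] ; pick H2
  Q 49.37.7.82: descend 0011000100100101 ; hops seen [H1,H4] ; pick H4
  Q 49.37.0.1: descend 0011000100100101 ; hops seen [H1,H4] ; pick H4
  + 184.0.0.0/5 (H2) depth=5
  Q 49.37.0.11: descend 0011000100100101 ; hops seen [H1,H4] ; pick H4
  + 49.37.169.0/24 (H3) depth=24
  + 113.0.0.0/8 (H2) depth=8
  Q 49.37.169.5: descend 001100010010010110101001 ; hops seen [H1,H4,H3] ; pick H3
  + 10.80.0.0/14 (H3) depth=14
  + 10.81.208.0/20 (H5) depth=20
  Q 113.0.0.51: descend 01110001 ; hops seen [H1,H2] ; pick H2
  Q 10.80.4.64: descend 000010100101000 ; hops seen [H1,H2,H3] ; pick H3
  + 113.80.216.0/24 (H5) depth=24
  + 113.80.0.0/12 (H1) depth=12
  Q 113.80.216.2: descend 011100010101000011011000 ; hops seen [H1,H2,H1,H5] ; pick H5
  + 10.81.214.0/24 (H6) depth=24
  + 113.80.0.0/16 (H2) depth=16
  Q 10.81.208.0: descend 000010100101000111010 ; hops seen [H1,H2,H3,H5] ; pick H5
  Q 113.203.40.163: descend 01110001 ; hops seen [H1,H2] ; pick H2
  + 189.41.248.32/28 (H1) depth=28
  Q 113.80.0.0: descend 0111000101010000 ; hops seen [H1,H2,H1,H2] ; pick H2
  del 113.80.0.0/16 (clear depth 16)
  del 0.0.0.0/0 (clear depth 0)

== LOOKUPS ==
["H5","H5","H5","H1","H2","H4","H4","H4","H3","H2","H3","H5","H5","H2","H2"]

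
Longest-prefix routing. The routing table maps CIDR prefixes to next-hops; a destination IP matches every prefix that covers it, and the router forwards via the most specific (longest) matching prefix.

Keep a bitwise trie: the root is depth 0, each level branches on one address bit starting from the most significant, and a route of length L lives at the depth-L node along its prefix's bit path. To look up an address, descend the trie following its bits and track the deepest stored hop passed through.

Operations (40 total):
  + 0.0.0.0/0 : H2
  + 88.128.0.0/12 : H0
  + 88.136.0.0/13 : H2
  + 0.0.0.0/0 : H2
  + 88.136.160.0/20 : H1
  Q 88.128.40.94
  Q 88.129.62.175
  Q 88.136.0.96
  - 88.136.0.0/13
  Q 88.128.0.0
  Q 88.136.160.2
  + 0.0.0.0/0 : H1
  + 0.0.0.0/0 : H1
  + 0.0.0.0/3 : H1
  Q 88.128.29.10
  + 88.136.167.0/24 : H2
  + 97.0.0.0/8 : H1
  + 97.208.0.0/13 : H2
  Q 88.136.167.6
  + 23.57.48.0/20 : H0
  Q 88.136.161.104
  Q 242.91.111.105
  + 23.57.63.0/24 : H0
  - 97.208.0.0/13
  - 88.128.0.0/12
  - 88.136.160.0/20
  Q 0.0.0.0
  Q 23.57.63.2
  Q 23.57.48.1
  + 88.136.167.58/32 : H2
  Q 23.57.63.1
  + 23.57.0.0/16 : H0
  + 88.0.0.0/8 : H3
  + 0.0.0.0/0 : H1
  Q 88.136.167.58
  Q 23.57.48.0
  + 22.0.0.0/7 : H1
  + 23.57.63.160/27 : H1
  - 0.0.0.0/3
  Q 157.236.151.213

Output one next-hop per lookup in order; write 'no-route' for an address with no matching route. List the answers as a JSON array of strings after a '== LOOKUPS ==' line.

Trace:
  + 0.0.0.0/0 (H2) depth=0
  + 88.128.0.0/12 (H0) depth=12
  + 88.136.0.0/13 (H2) depth=13
  + 0.0.0.0/0 (H2) depth=0
  + 88.136.160.0/20 (H1) depth=20
  Q 88.128.40.94: descend 010110001000 ; hops seen [H2,H0] ; pick H0
  Q 88.129.62.175: descend 010110001000 ; hops seen [H2,H0] ; pick H0
  Q 88.136.0.96: descend 0101100010001000 ; hops seen [H2,H0,H2] ; pick H2
  - 88.136.0.0/13 clear@13
  Q 88.128.0.0: descend 010110001000 ; hops seen [H2,H0] ; pick H0
  Q 88.136.160.2: descend 01011000100010001010 ; hops seen [H2,H0,H1] ; pick H1
  + 0.0.0.0/0 (H1) depth=0
  + 0.0.0.0/0 (H1) depth=0
  + 0.0.0.0/3 (H1) depth=3
  Q 88.128.29.10: descend 010110001000 ; hops seen [H1,H0] ; pick H0
  + 88.136.167.0/24 (H2) depth=24
  + 97.0.0.0/8 (H1) depth=8
  + 97.208.0.0/13 (H2) depth=13
  Q 88.136.167.6: descend 010110001000100010100111 ; hops seen [H1,H0,H1,H2] ; pick H2
  + 23.57.48.0/20 (H0) depth=20
  Q 88.136.161.104: descend 010110001000100010100 ; hops seen [H1,H0,H1] ; pick H1
  Q 242.91.111.105: descend ε ; hops seen [H1] ; pick H1
  + 23.57.63.0/24 (H0) depth=24
  - 97.208.0.0/13 clear@13
  - 88.128.0.0/12 clear@12
  - 88.136.160.0/20 clear@20
  Q 0.0.0.0: descend 000 ; hops seen [H1,H1] ; pick H1
  Q 23.57.63.2: descend 000101110011100100111111 ; hops seen [H1,H1,H0,H0] ; pick H0
  Q 23.57.48.1: descend 00010111001110010011 ; hops seen [H1,H1,H0] ; pick H0
  + 88.136.167.58/32 (H2) depth=32
  Q 23.57.63.1: descend 000101110011100100111111 ; hops seen [H1,H1,H0,H0] ; pick H0
  + 23.57.0.0/16 (H0) depth=16
  + 88.0.0.0/8 (H3) depth=8
  + 0.0.0.0/0 (H1) depth=0
  Q 88.136.167.58: descend 01011000100010001010011100111010 ; hops seen [H1,H3,H2,H2] ; pick H2
  Q 23.57.48.0: descend 00010111001110010011 ; hops seen [H1,H1,H0,H0] ; pick H0
  + 22.0.0.0/7 (H1) depth=7
  + 23.57.63.160/27 (H1) depth=27
  - 0.0.0.0/3 clear@3
  Q 157.236.151.213: descend ε ; hops seen [H1] ; pick H1

== LOOKUPS ==
["H0","H0","H2","H0","H1","H0","H2","H1","H1","H1","H0","H0","H0","H2","H0","H1"]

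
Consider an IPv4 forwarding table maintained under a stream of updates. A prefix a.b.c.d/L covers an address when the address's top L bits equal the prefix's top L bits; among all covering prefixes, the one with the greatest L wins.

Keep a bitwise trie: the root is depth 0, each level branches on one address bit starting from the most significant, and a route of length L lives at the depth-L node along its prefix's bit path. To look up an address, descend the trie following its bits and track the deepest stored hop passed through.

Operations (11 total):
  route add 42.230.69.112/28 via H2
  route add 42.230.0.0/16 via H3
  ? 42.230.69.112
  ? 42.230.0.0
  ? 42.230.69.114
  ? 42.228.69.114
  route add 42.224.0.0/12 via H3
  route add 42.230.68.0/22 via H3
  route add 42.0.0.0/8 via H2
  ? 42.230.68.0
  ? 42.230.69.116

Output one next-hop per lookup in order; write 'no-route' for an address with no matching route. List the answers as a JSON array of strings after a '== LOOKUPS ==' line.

Apply in order:
  + 42.230.69.112/28 (H2) depth=28
  + 42.230.0.0/16 (H3) depth=16
  lookup 42.230.69.112: bits 0010101011100110010001010111 walk d0:-→d1:-→d2:-→d3:-→d4:-→d5:-→d6:-→d7:-→d8:-→d9:-→d10:-→d11:-→d12:-→d13:-→d14:-→d15:-→d16:H3→d17:-→d18:-→d19:-→d20:-→d21:-→d22:-→d23:-→d24:-→d25:-→d26:-→d27:-→d28:H2 -> H2
  lookup 42.230.0.0: bits 00101010111001100 walk d0:-→d1:-→d2:-→d3:-→d4:-→d5:-→d6:-→d7:-→d8:-→d9:-→d10:-→d11:-→d12:-→d13:-→d14:-→d15:-→d16:H3→d17:- -> H3
  lookup 42.230.69.114: bits 0010101011100110010001010111 walk d0:-→d1:-→d2:-→d3:-→d4:-→d5:-→d6:-→d7:-→d8:-→d9:-→d10:-→d11:-→d12:-→d13:-→d14:-→d15:-→d16:H3→d17:-→d18:-→d19:-→d20:-→d21:-→d22:-→d23:-→d24:-→d25:-→d26:-→d27:-→d28:H2 -> H2
  lookup 42.228.69.114: bits 00101010111001 walk d0:-→d1:-→d2:-→d3:-→d4:-→d5:-→d6:-→d7:-→d8:-→d9:-→d10:-→d11:-→d12:-→d13:-→d14:- -> no-route
  + 42.224.0.0/12 (H3) depth=12
  + 42.230.68.0/22 (H3) depth=22
  + 42.0.0.0/8 (H2) depth=8
  lookup 42.230.68.0: bits 00101010111001100100010 walk d0:-→d1:-→d2:-→d3:-→d4:-→d5:-→d6:-→d7:-→d8:H2→d9:-→d10:-→d11:-→d12:H3→d13:-→d14:-→d15:-→d16:H3→d17:-→d18:-→d19:-→d20:-→d21:-→d22:H3→d23:- -> H3
  lookup 42.230.69.116: bits 0010101011100110010001010111 walk d0:-→d1:-→d2:-→d3:-→d4:-→d5:-→d6:-→d7:-→d8:H2→d9:-→d10:-→d11:-→d12:H3→d13:-→d14:-→d15:-→d16:H3→d17:-→d18:-→d19:-→d20:-→d21:-→d22:H3→d23:-→d24:-→d25:-→d26:-→d27:-→d28:H2 -> H2

== LOOKUPS ==
["H2","H3","H2","no-route","H3","H2"]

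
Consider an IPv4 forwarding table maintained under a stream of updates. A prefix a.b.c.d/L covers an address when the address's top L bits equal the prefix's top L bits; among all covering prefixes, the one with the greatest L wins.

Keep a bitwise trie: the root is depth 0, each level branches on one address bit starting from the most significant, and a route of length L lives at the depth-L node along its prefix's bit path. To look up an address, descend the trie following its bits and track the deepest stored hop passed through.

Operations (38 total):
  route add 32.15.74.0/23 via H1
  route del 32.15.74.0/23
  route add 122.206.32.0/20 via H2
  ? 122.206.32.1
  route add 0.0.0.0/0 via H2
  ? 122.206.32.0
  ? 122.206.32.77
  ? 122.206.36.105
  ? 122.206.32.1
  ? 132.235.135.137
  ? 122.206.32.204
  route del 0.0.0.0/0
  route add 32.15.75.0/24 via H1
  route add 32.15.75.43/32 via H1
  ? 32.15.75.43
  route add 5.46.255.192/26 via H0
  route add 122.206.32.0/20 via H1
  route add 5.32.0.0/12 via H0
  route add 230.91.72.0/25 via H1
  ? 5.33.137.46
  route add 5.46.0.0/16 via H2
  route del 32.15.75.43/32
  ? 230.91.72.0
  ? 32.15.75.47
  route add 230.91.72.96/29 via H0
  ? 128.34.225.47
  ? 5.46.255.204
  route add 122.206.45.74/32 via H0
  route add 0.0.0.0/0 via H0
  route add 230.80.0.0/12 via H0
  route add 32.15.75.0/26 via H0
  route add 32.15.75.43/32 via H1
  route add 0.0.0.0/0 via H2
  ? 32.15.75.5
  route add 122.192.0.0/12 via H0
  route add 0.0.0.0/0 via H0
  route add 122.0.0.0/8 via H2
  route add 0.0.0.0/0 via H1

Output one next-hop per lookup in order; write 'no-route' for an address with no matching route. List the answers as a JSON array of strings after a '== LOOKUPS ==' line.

Apply in order:
  add 32.15.74.0/23 -> H1 at depth 23
  - 32.15.74.0/23 clear@23
  add 122.206.32.0/20 -> H2 at depth 20
  lookup 122.206.32.1: bits 01111010110011100010 walk d0:-→d1:-→d2:-→d3:-→d4:-→d5:-→d6:-→d7:-→d8:-→d9:-→d10:-→d11:-→d12:-→d13:-→d14:-→d15:-→d16:-→d17:-→d18:-→d19:-→d20:H2 -> H2
  add 0.0.0.0/0 -> H2 at depth 0
  lookup 122.206.32.0: bits 01111010110011100010 walk d0:H2→d1:-→d2:-→d3:-→d4:-→d5:-→d6:-→d7:-→d8:-→d9:-→d10:-→d11:-→d12:-→d13:-→d14:-→d15:-→d16:-→d17:-→d18:-→d19:-→d20:H2 -> H2
  lookup 122.206.32.77: bits 01111010110011100010 walk d0:H2→d1:-→d2:-→d3:-→d4:-→d5:-→d6:-→d7:-→d8:-→d9:-→d10:-→d11:-→d12:-→d13:-→d14:-→d15:-→d16:-→d17:-→d18:-→d19:-→d20:H2 -> H2
  lookup 122.206.36.105: bits 01111010110011100010 walk d0:H2→d1:-→d2:-→d3:-→d4:-→d5:-→d6:-→d7:-→d8:-→d9:-→d10:-→d11:-→d12:-→d13:-→d14:-→d15:-→d16:-→d17:-→d18:-→d19:-→d20:H2 -> H2
  lookup 122.206.32.1: bits 01111010110011100010 walk d0:H2→d1:-→d2:-→d3:-→d4:-→d5:-→d6:-→d7:-→d8:-→d9:-→d10:-→d11:-→d12:-→d13:-→d14:-→d15:-→d16:-→d17:-→d18:-→d19:-→d20:H2 -> H2
  lookup 132.235.135.137: bits ε walk d0:H2 -> H2
  lookup 122.206.32.204: bits 01111010110011100010 walk d0:H2→d1:-→d2:-→d3:-→d4:-→d5:-→d6:-→d7:-→d8:-→d9:-→d10:-→d11:-→d12:-→d13:-→d14:-→d15:-→d16:-→d17:-→d18:-→d19:-→d20:H2 -> H2
  - 0.0.0.0/0 clear@0
  add 32.15.75.0/24 -> H1 at depth 24
  add 32.15.75.43/32 -> H1 at depth 32
  lookup 32.15.75.43: bits 00100000000011110100101100101011 walk d0:-→d1:-→d2:-→d3:-→d4:-→d5:-→d6:-→d7:-→d8:-→d9:-→d10:-→d11:-→d12:-→d13:-→d14:-→d15:-→d16:-→d17:-→d18:-→d19:-→d20:-→d21:-→d22:-→d23:-→d24:H1→d25:-→d26:-→d27:-→d28:-→d29:-→d30:-→d31:-→d32:H1 -> H1
  add 5.46.255.192/26 -> H0 at depth 26
  add 122.206.32.0/20 -> H1 at depth 20
  add 5.32.0.0/12 -> H0 at depth 12
  add 230.91.72.0/25 -> H1 at depth 25
  lookup 5.33.137.46: bits 000001010010 walk d0:-→d1:-→d2:-→d3:-→d4:-→d5:-→d6:-→d7:-→d8:-→d9:-→d10:-→d11:-→d12:H0 -> H0
  add 5.46.0.0/16 -> H2 at depth 16
  - 32.15.75.43/32 clear@32
  lookup 230.91.72.0: bits 1110011001011011010010000 walk d0:-→d1:-→d2:-→d3:-→d4:-→d5:-→d6:-→d7:-→d8:-→d9:-→d10:-→d11:-→d12:-→d13:-→d14:-→d15:-→d16:-→d17:-→d18:-→d19:-→d20:-→d21:-→d22:-→d23:-→d24:-→d25:H1 -> H1
  lookup 32.15.75.47: bits 00100000000011110100101100101 walk d0:-→d1:-→d2:-→d3:-→d4:-→d5:-→d6:-→d7:-→d8:-→d9:-→d10:-→d11:-→d12:-→d13:-→d14:-→d15:-→d16:-→d17:-→d18:-→d19:-→d20:-→d21:-→d22:-→d23:-→d24:H1→d25:-→d26:-→d27:-→d28:-→d29:- -> H1
  add 230.91.72.96/29 -> H0 at depth 29
  lookup 128.34.225.47: bits 1 walk d0:-→d1:- -> no-route
  lookup 5.46.255.204: bits 00000101001011101111111111 walk d0:-→d1:-→d2:-→d3:-→d4:-→d5:-→d6:-→d7:-→d8:-→d9:-→d10:-→d11:-→d12:H0→d13:-→d14:-→d15:-→d16:H2→d17:-→d18:-→d19:-→d20:-→d21:-→d22:-→d23:-→d24:-→d25:-→d26:H0 -> H0
  add 122.206.45.74/32 -> H0 at depth 32
  add 0.0.0.0/0 -> H0 at depth 0
  add 230.80.0.0/12 -> H0 at depth 12
  add 32.15.75.0/26 -> H0 at depth 26
  add 32.15.75.43/32 -> H1 at depth 32
  add 0.0.0.0/0 -> H2 at depth 0
  lookup 32.15.75.5: bits 00100000000011110100101100 walk d0:H2→d1:-→d2:-→d3:-→d4:-→d5:-→d6:-→d7:-→d8:-→d9:-→d10:-→d11:-→d12:-→d13:-→d14:-→d15:-→d16:-→d17:-→d18:-→d19:-→d20:-→d21:-→d22:-→d23:-→d24:H1→d25:-→d26:H0 -> H0
  add 122.192.0.0/12 -> H0 at depth 12
  add 0.0.0.0/0 -> H0 at depth 0
  add 122.0.0.0/8 -> H2 at depth 8
  add 0.0.0.0/0 -> H1 at depth 0

== LOOKUPS ==
["H2","H2","H2","H2","H2","H2","H2","H1","H0","H1","H1","no-route","H0","H0"]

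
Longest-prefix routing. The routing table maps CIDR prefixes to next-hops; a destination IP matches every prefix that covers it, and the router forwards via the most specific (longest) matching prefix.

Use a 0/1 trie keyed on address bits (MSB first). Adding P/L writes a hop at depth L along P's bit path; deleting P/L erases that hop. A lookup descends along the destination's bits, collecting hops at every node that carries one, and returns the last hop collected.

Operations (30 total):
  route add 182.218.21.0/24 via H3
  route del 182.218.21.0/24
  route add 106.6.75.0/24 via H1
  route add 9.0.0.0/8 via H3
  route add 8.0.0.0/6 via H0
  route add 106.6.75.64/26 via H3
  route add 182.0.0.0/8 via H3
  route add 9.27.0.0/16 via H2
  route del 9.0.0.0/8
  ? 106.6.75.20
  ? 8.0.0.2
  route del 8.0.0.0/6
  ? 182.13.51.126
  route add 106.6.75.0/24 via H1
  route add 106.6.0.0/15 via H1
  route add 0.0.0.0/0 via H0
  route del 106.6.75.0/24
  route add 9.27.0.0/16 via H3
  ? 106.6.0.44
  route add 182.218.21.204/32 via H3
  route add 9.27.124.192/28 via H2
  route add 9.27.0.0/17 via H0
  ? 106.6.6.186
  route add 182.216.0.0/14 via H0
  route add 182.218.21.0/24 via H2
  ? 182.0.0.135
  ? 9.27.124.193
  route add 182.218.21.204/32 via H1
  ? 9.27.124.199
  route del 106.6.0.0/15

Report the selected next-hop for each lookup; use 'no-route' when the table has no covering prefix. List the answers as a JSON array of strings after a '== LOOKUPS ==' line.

Trace:
  + 182.218.21.0/24 (H3) depth=24
  del 182.218.21.0/24 (clear depth 24)
  + 106.6.75.0/24 (H1) depth=24
  + 9.0.0.0/8 (H3) depth=8
  + 8.0.0.0/6 (H0) depth=6
  + 106.6.75.64/26 (H3) depth=26
  + 182.0.0.0/8 (H3) depth=8
  + 9.27.0.0/16 (H2) depth=16
  del 9.0.0.0/8 (clear depth 8)
  Q 106.6.75.20: descend 0110101000000110010010110 ; hops seen [H1] ; pick H1
  Q 8.0.0.2: descend 0000100 ; hops seen [H0] ; pick H0
  del 8.0.0.0/6 (clear depth 6)
  Q 182.13.51.126: descend 10110110 ; hops seen [H3] ; pick H3
  + 106.6.75.0/24 (H1) depth=24
  + 106.6.0.0/15 (H1) depth=15
  + 0.0.0.0/0 (H0) depth=0
  del 106.6.75.0/24 (clear depth 24)
  + 9.27.0.0/16 (H3) depth=16
  Q 106.6.0.44: descend 01101010000001100 ; hops seen [H0,H1] ; pick H1
  + 182.218.21.204/32 (H3) depth=32
  + 9.27.124.192/28 (H2) depth=28
  + 9.27.0.0/17 (H0) depth=17
  Q 106.6.6.186: descend 01101010000001100 ; hops seen [H0,H1] ; pick H1
  + 182.216.0.0/14 (H0) depth=14
  + 182.218.21.0/24 (H2) depth=24
  Q 182.0.0.135: descend 10110110 ; hops seen [H0,H3] ; pick H3
  Q 9.27.124.193: descend 0000100100011011011111001100 ; hops seen [H0,H3,H0,H2] ; pick H2
  + 182.218.21.204/32 (H1) depth=32
  Q 9.27.124.199: descend 0000100100011011011111001100 ; hops seen [H0,H3,H0,H2] ; pick H2
  del 106.6.0.0/15 (clear depth 15)

== LOOKUPS ==
["H1","H0","H3","H1","H1","H3","H2","H2"]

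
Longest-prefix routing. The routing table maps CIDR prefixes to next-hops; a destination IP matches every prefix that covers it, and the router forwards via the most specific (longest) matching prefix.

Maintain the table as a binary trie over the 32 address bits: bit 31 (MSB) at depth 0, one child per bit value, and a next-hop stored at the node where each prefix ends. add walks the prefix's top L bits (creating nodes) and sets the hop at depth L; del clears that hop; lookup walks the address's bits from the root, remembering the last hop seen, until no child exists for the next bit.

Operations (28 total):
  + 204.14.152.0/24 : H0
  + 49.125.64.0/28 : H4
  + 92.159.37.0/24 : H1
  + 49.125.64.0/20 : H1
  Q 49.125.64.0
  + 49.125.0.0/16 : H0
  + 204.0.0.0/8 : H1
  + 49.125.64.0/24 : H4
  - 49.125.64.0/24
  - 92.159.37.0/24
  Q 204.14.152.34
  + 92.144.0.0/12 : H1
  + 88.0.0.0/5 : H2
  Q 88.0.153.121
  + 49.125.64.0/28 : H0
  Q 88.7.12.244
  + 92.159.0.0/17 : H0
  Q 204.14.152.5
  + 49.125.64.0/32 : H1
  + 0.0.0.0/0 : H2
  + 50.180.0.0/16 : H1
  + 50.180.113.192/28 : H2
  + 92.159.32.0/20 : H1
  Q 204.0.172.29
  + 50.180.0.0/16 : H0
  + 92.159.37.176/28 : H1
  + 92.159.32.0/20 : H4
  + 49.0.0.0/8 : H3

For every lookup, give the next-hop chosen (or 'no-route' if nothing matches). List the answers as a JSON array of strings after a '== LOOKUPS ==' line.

Apply in order:
  add 204.14.152.0/24 -> H0 at depth 24
  add 49.125.64.0/28 -> H4 at depth 28
  add 92.159.37.0/24 -> H1 at depth 24
  add 49.125.64.0/20 -> H1 at depth 20
  Q 49.125.64.0: descend 0011000101111101010000000000 ; hops seen [H1,H4] ; pick H4
  add 49.125.0.0/16 -> H0 at depth 16
  add 204.0.0.0/8 -> H1 at depth 8
  add 49.125.64.0/24 -> H4 at depth 24
  - 49.125.64.0/24 clear@24
  - 92.159.37.0/24 clear@24
  Q 204.14.152.34: descend 110011000000111010011000 ; hops seen [H1,H0] ; pick H0
  add 92.144.0.0/12 -> H1 at depth 12
  add 88.0.0.0/5 -> H2 at depth 5
  Q 88.0.153.121: descend 01011 ; hops seen [H2] ; pick H2
  add 49.125.64.0/28 -> H0 at depth 28
  Q 88.7.12.244: descend 01011 ; hops seen [H2] ; pick H2
  add 92.159.0.0/17 -> H0 at depth 17
  Q 204.14.152.5: descend 110011000000111010011000 ; hops seen [H1,H0] ; pick H0
  add 49.125.64.0/32 -> H1 at depth 32
  add 0.0.0.0/0 -> H2 at depth 0
  add 50.180.0.0/16 -> H1 at depth 16
  add 50.180.113.192/28 -> H2 at depth 28
  add 92.159.32.0/20 -> H1 at depth 20
  Q 204.0.172.29: descend 110011000000 ; hops seen [H2,H1] ; pick H1
  add 50.180.0.0/16 -> H0 at depth 16
  add 92.159.37.176/28 -> H1 at depth 28
  add 92.159.32.0/20 -> H4 at depth 20
  add 49.0.0.0/8 -> H3 at depth 8

== LOOKUPS ==
["H4","H0","H2","H2","H0","H1"]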